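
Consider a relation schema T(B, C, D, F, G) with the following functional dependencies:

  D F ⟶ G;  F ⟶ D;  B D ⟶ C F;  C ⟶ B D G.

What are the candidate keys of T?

C, BD, BF

{C}⁺: C→BDG adds B, D, G; BD→CF adds F → {B, C, D, F, G}.
{B, D}⁺: BD→CF adds C, F; C→BDG adds G → {B, C, D, F, G}.
{B, F}⁺: F→D adds D; BD→CF adds C; C→BDG adds G → {B, C, D, F, G}.
Any other superkey contains one of these as a subset, so there are no further candidate keys.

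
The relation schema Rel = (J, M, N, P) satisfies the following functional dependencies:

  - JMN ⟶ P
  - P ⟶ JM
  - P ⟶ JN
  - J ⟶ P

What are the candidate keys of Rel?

{J}, {P}

{J}⁺: J→P adds P; P→JM adds M; P→JN adds N → {J, M, N, P}.
{P}⁺: P→JM adds J, M; P→JN adds N → {J, M, N, P}.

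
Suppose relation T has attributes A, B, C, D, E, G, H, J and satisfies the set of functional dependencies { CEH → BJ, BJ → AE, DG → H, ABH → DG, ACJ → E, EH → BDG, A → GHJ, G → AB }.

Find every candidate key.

Attribute C never appears on the right-hand side of any dependency, so C must belong to every candidate key.
{C}⁺ = {C}, which is not all of the schema, so we must add further attributes.
{A, C}⁺: A→GHJ adds G, H, J; G→AB adds B; BJ→AE adds E; ABH→DG adds D → {A, B, C, D, E, G, H, J}. Minimal: {C}⁺ = {C}; {A}⁺ = {A, B, D, E, G, H, J} — none reach the full schema.
{C, G}⁺: G→AB adds A, B; A→GHJ adds H, J; BJ→AE adds E; ABH→DG adds D → {A, B, C, D, E, G, H, J}. Minimal: {G}⁺ = {A, B, D, E, G, H, J}; {C}⁺ = {C} — none reach the full schema.
{B, C, J}⁺: BJ→AE adds A, E; A→GHJ adds G, H; ABH→DG adds D → {A, B, C, D, E, G, H, J}. Minimal: {C, J}⁺ = {C, J}; {B, J}⁺ = {A, B, D, E, G, H, J}; {B, C}⁺ = {B, C} — none reach the full schema.
{C, E, H}⁺: CEH→BJ adds B, J; BJ→AE adds A; ABH→DG adds D, G → {A, B, C, D, E, G, H, J}. Minimal: {E, H}⁺ = {A, B, D, E, G, H, J}; {C, H}⁺ = {C, H}; {C, E}⁺ = {C, E} — none reach the full schema.
Any other superkey contains one of these as a subset, so there are no further candidate keys.

AC; CG; BCJ; CEH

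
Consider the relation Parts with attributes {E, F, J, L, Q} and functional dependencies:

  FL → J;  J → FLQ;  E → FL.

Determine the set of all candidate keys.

E

{E}⁺: E→FL adds F, L; FL→J adds J; J→FLQ adds Q → {E, F, J, L, Q}.
No other minimal superkey exists.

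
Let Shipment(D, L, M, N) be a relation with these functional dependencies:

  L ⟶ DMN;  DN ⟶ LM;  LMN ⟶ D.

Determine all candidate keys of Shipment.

{L}; {D, N}

{L}⁺: L→DMN adds D, M, N → {D, L, M, N}.
{D, N}⁺: DN→LM adds L, M → {D, L, M, N}. Minimal: {N}⁺ = {N}; {D}⁺ = {D} — none reach the full schema.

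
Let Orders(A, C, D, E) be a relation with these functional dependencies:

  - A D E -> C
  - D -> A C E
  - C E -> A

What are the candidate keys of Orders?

{D}

Attribute D never appears on the right-hand side of any dependency, so D must belong to every candidate key.
{D}⁺ = {A, C, D, E}, which is all of the schema, so {D} is the only candidate key.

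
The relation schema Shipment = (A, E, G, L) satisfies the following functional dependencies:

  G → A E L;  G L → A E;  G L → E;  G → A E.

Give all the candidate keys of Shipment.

(G)

Attribute G never appears on the right-hand side of any dependency, so G must belong to every candidate key.
{G}⁺ = {A, E, G, L}, which is all of the schema, so {G} is the only candidate key.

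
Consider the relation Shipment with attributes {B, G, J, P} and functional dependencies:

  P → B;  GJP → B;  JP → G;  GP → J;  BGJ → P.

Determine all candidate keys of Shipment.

{G, P}⁺: P→B adds B; GP→J adds J → {B, G, J, P}. Minimal: {P}⁺ = {B, P}; {G}⁺ = {G} — none reach the full schema.
{J, P}⁺: P→B adds B; JP→G adds G → {B, G, J, P}. Minimal: {P}⁺ = {B, P}; {J}⁺ = {J} — none reach the full schema.
{B, G, J}⁺: BGJ→P adds P → {B, G, J, P}. Minimal: {G, J}⁺ = {G, J}; {B, J}⁺ = {B, J}; {B, G}⁺ = {B, G} — none reach the full schema.
Any other superkey contains one of these as a subset, so there are no further candidate keys.

{G, P}; {J, P}; {B, G, J}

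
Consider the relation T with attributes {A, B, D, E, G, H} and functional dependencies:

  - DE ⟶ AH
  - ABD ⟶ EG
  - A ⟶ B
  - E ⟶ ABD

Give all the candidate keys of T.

{E}; {A, D}

{E}⁺: E→ABD adds A, B, D; DE→AH adds H; ABD→EG adds G → {A, B, D, E, G, H}.
{A, D}⁺: A→B adds B; ABD→EG adds E, G; DE→AH adds H → {A, B, D, E, G, H}.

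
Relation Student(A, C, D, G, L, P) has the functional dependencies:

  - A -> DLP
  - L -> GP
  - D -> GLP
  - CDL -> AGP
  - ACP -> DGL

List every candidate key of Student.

{A, C}; {C, D}

Attribute C never appears on the right-hand side of any dependency, so C must belong to every candidate key.
{C}⁺ = {C}, which is not all of the schema, so we must add further attributes.
{A, C}⁺: A→DLP adds D, L, P; L→GP adds G → {A, C, D, G, L, P}. Minimal: {C}⁺ = {C}; {A}⁺ = {A, D, G, L, P} — none reach the full schema.
{C, D}⁺: D→GLP adds G, L, P; CDL→AGP adds A → {A, C, D, G, L, P}. Minimal: {D}⁺ = {D, G, L, P}; {C}⁺ = {C} — none reach the full schema.
Any other superkey contains one of these as a subset, so there are no further candidate keys.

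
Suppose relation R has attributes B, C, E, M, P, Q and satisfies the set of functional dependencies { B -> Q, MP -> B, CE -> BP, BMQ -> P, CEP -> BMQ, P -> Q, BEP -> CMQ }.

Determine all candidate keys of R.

Attribute E never appears on the right-hand side of any dependency, so E must belong to every candidate key.
{E}⁺ = {E}, which is not all of the schema, so we must add further attributes.
{C, E}⁺: CE→BP adds B, P; CEP→BMQ adds M, Q → {B, C, E, M, P, Q}.
{B, E, M}⁺: B→Q adds Q; BMQ→P adds P; BEP→CMQ adds C → {B, C, E, M, P, Q}.
{B, E, P}⁺: B→Q adds Q; BEP→CMQ adds C, M → {B, C, E, M, P, Q}.
{E, M, P}⁺: MP→B adds B; P→Q adds Q; BEP→CMQ adds C → {B, C, E, M, P, Q}.
Any other superkey contains one of these as a subset, so there are no further candidate keys.

CE, BEM, BEP, EMP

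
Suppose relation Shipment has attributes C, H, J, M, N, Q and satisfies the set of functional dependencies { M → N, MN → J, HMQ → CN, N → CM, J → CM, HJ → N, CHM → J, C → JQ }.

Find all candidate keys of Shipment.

Attribute H never appears on the right-hand side of any dependency, so H must belong to every candidate key.
{H}⁺ = {H}, which is not all of the schema, so we must add further attributes.
{C, H}⁺: C→JQ adds J, Q; J→CM adds M; HJ→N adds N → {C, H, J, M, N, Q}. Minimal: {H}⁺ = {H}; {C}⁺ = {C, J, M, N, Q} — none reach the full schema.
{H, J}⁺: J→CM adds C, M; HJ→N adds N; C→JQ adds Q → {C, H, J, M, N, Q}. Minimal: {J}⁺ = {C, J, M, N, Q}; {H}⁺ = {H} — none reach the full schema.
{H, M}⁺: M→N adds N; MN→J adds J; N→CM adds C; C→JQ adds Q → {C, H, J, M, N, Q}. Minimal: {M}⁺ = {C, J, M, N, Q}; {H}⁺ = {H} — none reach the full schema.
{H, N}⁺: N→CM adds C, M; CHM→J adds J; C→JQ adds Q → {C, H, J, M, N, Q}. Minimal: {N}⁺ = {C, J, M, N, Q}; {H}⁺ = {H} — none reach the full schema.
Any other superkey contains one of these as a subset, so there are no further candidate keys.

{C, H}; {H, J}; {H, M}; {H, N}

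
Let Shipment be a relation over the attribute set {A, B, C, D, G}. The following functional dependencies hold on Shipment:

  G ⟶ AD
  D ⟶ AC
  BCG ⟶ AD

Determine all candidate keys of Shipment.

(B, G)

Attributes B, G never appear on any right-hand side, so every candidate key must contain {B, G}.
{B, G}⁺ = {A, B, C, D, G}, which is all of the schema, so {B, G} is the only candidate key.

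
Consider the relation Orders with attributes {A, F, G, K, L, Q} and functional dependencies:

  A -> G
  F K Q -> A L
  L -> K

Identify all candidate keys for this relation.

{F, K, Q}, {F, L, Q}

Attributes F, Q never appear on any right-hand side, so every candidate key must contain {F, Q}.
{F, Q}⁺ = {F, Q}, which is not all of the schema, so we must add further attributes.
{F, K, Q}⁺: FKQ→AL adds A, L; A→G adds G → {A, F, G, K, L, Q}. Minimal: {K, Q}⁺ = {K, Q}; {F, Q}⁺ = {F, Q}; {F, K}⁺ = {F, K} — none reach the full schema.
{F, L, Q}⁺: L→K adds K; FKQ→AL adds A; A→G adds G → {A, F, G, K, L, Q}. Minimal: {L, Q}⁺ = {K, L, Q}; {F, Q}⁺ = {F, Q}; {F, L}⁺ = {F, K, L} — none reach the full schema.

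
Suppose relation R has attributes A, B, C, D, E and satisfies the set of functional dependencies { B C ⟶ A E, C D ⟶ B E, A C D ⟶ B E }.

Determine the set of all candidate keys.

{C, D}⁺: CD→BE adds B, E; BC→AE adds A → {A, B, C, D, E}.

{C, D}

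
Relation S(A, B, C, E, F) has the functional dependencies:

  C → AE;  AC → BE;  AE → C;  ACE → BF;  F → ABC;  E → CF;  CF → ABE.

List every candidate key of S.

(C), (E), (F)

{C}⁺: C→AE adds A, E; AC→BE adds B; ACE→BF adds F → {A, B, C, E, F}.
{E}⁺: E→CF adds C, F; CF→ABE adds A, B → {A, B, C, E, F}.
{F}⁺: F→ABC adds A, B, C; CF→ABE adds E → {A, B, C, E, F}.
Any other superkey contains one of these as a subset, so there are no further candidate keys.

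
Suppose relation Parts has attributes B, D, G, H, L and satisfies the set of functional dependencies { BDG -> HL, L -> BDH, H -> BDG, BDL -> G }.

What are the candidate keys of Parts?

{H}⁺: H→BDG adds B, D, G; BDG→HL adds L → {B, D, G, H, L}.
{L}⁺: L→BDH adds B, D, H; H→BDG adds G → {B, D, G, H, L}.
{B, D, G}⁺: BDG→HL adds H, L → {B, D, G, H, L}. Minimal: {D, G}⁺ = {D, G}; {B, G}⁺ = {B, G}; {B, D}⁺ = {B, D} — none reach the full schema.

(H); (L); (B, D, G)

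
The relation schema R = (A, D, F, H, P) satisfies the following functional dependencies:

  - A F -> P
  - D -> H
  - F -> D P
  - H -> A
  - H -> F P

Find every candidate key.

{D}⁺: D→H adds H; H→A adds A; H→FP adds F, P → {A, D, F, H, P}.
{F}⁺: F→DP adds D, P; D→H adds H; H→A adds A → {A, D, F, H, P}.
{H}⁺: H→A adds A; H→FP adds F, P; F→DP adds D → {A, D, F, H, P}.

{D}; {F}; {H}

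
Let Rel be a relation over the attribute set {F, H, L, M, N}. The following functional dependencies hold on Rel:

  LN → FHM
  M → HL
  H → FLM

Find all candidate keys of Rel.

{H, N}⁺: H→FLM adds F, L, M → {F, H, L, M, N}. Minimal: {N}⁺ = {N}; {H}⁺ = {F, H, L, M} — none reach the full schema.
{L, N}⁺: LN→FHM adds F, H, M → {F, H, L, M, N}. Minimal: {N}⁺ = {N}; {L}⁺ = {L} — none reach the full schema.
{M, N}⁺: M→HL adds H, L; H→FLM adds F → {F, H, L, M, N}. Minimal: {N}⁺ = {N}; {M}⁺ = {F, H, L, M} — none reach the full schema.
Any other superkey contains one of these as a subset, so there are no further candidate keys.

{H, N}, {L, N}, {M, N}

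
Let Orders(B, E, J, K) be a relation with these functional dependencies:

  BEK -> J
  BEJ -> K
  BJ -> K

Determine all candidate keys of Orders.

{B, E, J}, {B, E, K}

{B, E, J}⁺: BEJ→K adds K → {B, E, J, K}.
{B, E, K}⁺: BEK→J adds J → {B, E, J, K}.
Any other superkey contains one of these as a subset, so there are no further candidate keys.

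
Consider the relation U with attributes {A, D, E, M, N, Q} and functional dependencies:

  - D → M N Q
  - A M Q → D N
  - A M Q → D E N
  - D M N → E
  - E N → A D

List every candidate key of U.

{D}⁺: D→MNQ adds M, N, Q; DMN→E adds E; EN→AD adds A → {A, D, E, M, N, Q}.
{E, N}⁺: EN→AD adds A, D; D→MNQ adds M, Q → {A, D, E, M, N, Q}. Minimal: {N}⁺ = {N}; {E}⁺ = {E} — none reach the full schema.
{A, M, Q}⁺: AMQ→DN adds D, N; AMQ→DEN adds E → {A, D, E, M, N, Q}. Minimal: {M, Q}⁺ = {M, Q}; {A, Q}⁺ = {A, Q}; {A, M}⁺ = {A, M} — none reach the full schema.
Any other superkey contains one of these as a subset, so there are no further candidate keys.

{D}; {E, N}; {A, M, Q}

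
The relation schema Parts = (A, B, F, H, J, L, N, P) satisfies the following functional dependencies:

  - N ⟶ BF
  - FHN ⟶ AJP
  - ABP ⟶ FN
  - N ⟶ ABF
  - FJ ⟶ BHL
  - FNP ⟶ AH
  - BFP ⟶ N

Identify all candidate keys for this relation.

{H, N}⁺: N→BF adds B, F; FHN→AJP adds A, J, P; FJ→BHL adds L → {A, B, F, H, J, L, N, P}.
{J, N}⁺: N→BF adds B, F; N→ABF adds A; FJ→BHL adds H, L; FHN→AJP adds P → {A, B, F, H, J, L, N, P}.
{N, P}⁺: N→BF adds B, F; N→ABF adds A; FNP→AH adds H; FHN→AJP adds J; FJ→BHL adds L → {A, B, F, H, J, L, N, P}.
{A, B, P}⁺: ABP→FN adds F, N; FNP→AH adds H; FHN→AJP adds J; FJ→BHL adds L → {A, B, F, H, J, L, N, P}.
{B, F, P}⁺: BFP→N adds N; N→ABF adds A; FNP→AH adds H; FHN→AJP adds J; FJ→BHL adds L → {A, B, F, H, J, L, N, P}.
{F, J, P}⁺: FJ→BHL adds B, H, L; BFP→N adds N; FHN→AJP adds A → {A, B, F, H, J, L, N, P}.
Any other superkey contains one of these as a subset, so there are no further candidate keys.

{H, N}, {J, N}, {N, P}, {A, B, P}, {B, F, P}, {F, J, P}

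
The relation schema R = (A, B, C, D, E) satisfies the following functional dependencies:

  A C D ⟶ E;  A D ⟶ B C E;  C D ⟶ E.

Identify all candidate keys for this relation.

{A, D}

Attributes A, D never appear on any right-hand side, so every candidate key must contain {A, D}.
{A, D}⁺ = {A, B, C, D, E}, which is all of the schema, so {A, D} is the only candidate key.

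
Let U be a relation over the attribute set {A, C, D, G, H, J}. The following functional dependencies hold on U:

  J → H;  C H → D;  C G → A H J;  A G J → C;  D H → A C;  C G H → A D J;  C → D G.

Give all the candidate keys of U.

{C}; {D, H}; {D, J}; {A, G, J}

{C}⁺: C→DG adds D, G; CG→AHJ adds A, H, J → {A, C, D, G, H, J}.
{D, H}⁺: DH→AC adds A, C; C→DG adds G; CG→AHJ adds J → {A, C, D, G, H, J}. Minimal: {H}⁺ = {H}; {D}⁺ = {D} — none reach the full schema.
{D, J}⁺: J→H adds H; DH→AC adds A, C; C→DG adds G → {A, C, D, G, H, J}. Minimal: {J}⁺ = {H, J}; {D}⁺ = {D} — none reach the full schema.
{A, G, J}⁺: J→H adds H; AGJ→C adds C; CGH→ADJ adds D → {A, C, D, G, H, J}. Minimal: {G, J}⁺ = {G, H, J}; {A, J}⁺ = {A, H, J}; {A, G}⁺ = {A, G} — none reach the full schema.
Any other superkey contains one of these as a subset, so there are no further candidate keys.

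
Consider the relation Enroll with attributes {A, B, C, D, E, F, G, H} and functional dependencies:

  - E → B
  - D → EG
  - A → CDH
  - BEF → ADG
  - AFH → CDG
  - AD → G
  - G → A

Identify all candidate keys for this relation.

{A, F}, {D, F}, {E, F}, {F, G}

Attribute F never appears on the right-hand side of any dependency, so F must belong to every candidate key.
{F}⁺ = {F}, which is not all of the schema, so we must add further attributes.
{A, F}⁺: A→CDH adds C, D, H; AFH→CDG adds G; D→EG adds E; E→B adds B → {A, B, C, D, E, F, G, H}. Minimal: {F}⁺ = {F}; {A}⁺ = {A, B, C, D, E, G, H} — none reach the full schema.
{D, F}⁺: D→EG adds E, G; G→A adds A; E→B adds B; A→CDH adds C, H → {A, B, C, D, E, F, G, H}. Minimal: {F}⁺ = {F}; {D}⁺ = {A, B, C, D, E, G, H} — none reach the full schema.
{E, F}⁺: E→B adds B; BEF→ADG adds A, D, G; A→CDH adds C, H → {A, B, C, D, E, F, G, H}. Minimal: {F}⁺ = {F}; {E}⁺ = {B, E} — none reach the full schema.
{F, G}⁺: G→A adds A; A→CDH adds C, D, H; D→EG adds E; E→B adds B → {A, B, C, D, E, F, G, H}. Minimal: {G}⁺ = {A, B, C, D, E, G, H}; {F}⁺ = {F} — none reach the full schema.
Any other superkey contains one of these as a subset, so there are no further candidate keys.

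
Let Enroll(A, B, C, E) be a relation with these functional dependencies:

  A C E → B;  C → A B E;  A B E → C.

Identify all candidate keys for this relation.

{C}⁺: C→ABE adds A, B, E → {A, B, C, E}.
{A, B, E}⁺: ABE→C adds C → {A, B, C, E}. Minimal: {B, E}⁺ = {B, E}; {A, E}⁺ = {A, E}; {A, B}⁺ = {A, B} — none reach the full schema.
Any other superkey contains one of these as a subset, so there are no further candidate keys.

C, ABE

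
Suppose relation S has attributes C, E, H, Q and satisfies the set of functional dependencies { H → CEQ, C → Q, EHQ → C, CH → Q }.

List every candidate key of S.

{H}

Attribute H never appears on the right-hand side of any dependency, so H must belong to every candidate key.
{H}⁺ = {C, E, H, Q}, which is all of the schema, so {H} is the only candidate key.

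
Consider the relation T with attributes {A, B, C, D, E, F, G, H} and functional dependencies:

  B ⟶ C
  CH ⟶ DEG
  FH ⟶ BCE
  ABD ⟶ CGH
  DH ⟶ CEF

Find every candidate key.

{A, B, D}⁺: B→C adds C; ABD→CGH adds G, H; DH→CEF adds E, F → {A, B, C, D, E, F, G, H}. Minimal: {B, D}⁺ = {B, C, D}; {A, D}⁺ = {A, D}; {A, B}⁺ = {A, B, C} — none reach the full schema.
{A, B, H}⁺: B→C adds C; CH→DEG adds D, E, G; DH→CEF adds F → {A, B, C, D, E, F, G, H}. Minimal: {B, H}⁺ = {B, C, D, E, F, G, H}; {A, H}⁺ = {A, H}; {A, B}⁺ = {A, B, C} — none reach the full schema.
{A, C, H}⁺: CH→DEG adds D, E, G; DH→CEF adds F; FH→BCE adds B → {A, B, C, D, E, F, G, H}. Minimal: {C, H}⁺ = {B, C, D, E, F, G, H}; {A, H}⁺ = {A, H}; {A, C}⁺ = {A, C} — none reach the full schema.
{A, D, H}⁺: DH→CEF adds C, E, F; CH→DEG adds G; FH→BCE adds B → {A, B, C, D, E, F, G, H}. Minimal: {D, H}⁺ = {B, C, D, E, F, G, H}; {A, H}⁺ = {A, H}; {A, D}⁺ = {A, D} — none reach the full schema.
{A, F, H}⁺: FH→BCE adds B, C, E; CH→DEG adds D, G → {A, B, C, D, E, F, G, H}. Minimal: {F, H}⁺ = {B, C, D, E, F, G, H}; {A, H}⁺ = {A, H}; {A, F}⁺ = {A, F} — none reach the full schema.

{A, B, D}; {A, B, H}; {A, C, H}; {A, D, H}; {A, F, H}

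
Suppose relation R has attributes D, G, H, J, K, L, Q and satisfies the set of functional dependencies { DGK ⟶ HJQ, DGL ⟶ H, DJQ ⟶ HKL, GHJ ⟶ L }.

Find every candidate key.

{D, G, K}, {D, G, J, Q}

{D, G, K}⁺: DGK→HJQ adds H, J, Q; DJQ→HKL adds L → {D, G, H, J, K, L, Q}. Minimal: {G, K}⁺ = {G, K}; {D, K}⁺ = {D, K}; {D, G}⁺ = {D, G} — none reach the full schema.
{D, G, J, Q}⁺: DJQ→HKL adds H, K, L → {D, G, H, J, K, L, Q}. Minimal: {G, J, Q}⁺ = {G, J, Q}; {D, J, Q}⁺ = {D, H, J, K, L, Q}; {D, G, Q}⁺ = {D, G, Q}; … — none reach the full schema.
Any other superkey contains one of these as a subset, so there are no further candidate keys.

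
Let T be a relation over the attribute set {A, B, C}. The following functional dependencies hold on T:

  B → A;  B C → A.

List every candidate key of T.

{B, C}

{B, C}⁺: B→A adds A → {A, B, C}. Minimal: {C}⁺ = {C}; {B}⁺ = {A, B} — none reach the full schema.
No other minimal superkey exists.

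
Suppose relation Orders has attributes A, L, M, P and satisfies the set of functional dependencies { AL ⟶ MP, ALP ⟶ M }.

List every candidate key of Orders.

{A, L}

Attributes A, L never appear on any right-hand side, so every candidate key must contain {A, L}.
{A, L}⁺ = {A, L, M, P}, which is all of the schema, so {A, L} is the only candidate key.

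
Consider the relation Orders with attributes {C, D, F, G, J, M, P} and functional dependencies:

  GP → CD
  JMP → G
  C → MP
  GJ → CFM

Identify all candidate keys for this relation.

CJ, GJ, JMP

Attribute J never appears on the right-hand side of any dependency, so J must belong to every candidate key.
{J}⁺ = {J}, which is not all of the schema, so we must add further attributes.
{C, J}⁺: C→MP adds M, P; JMP→G adds G; GJ→CFM adds F; GP→CD adds D → {C, D, F, G, J, M, P}.
{G, J}⁺: GJ→CFM adds C, F, M; C→MP adds P; GP→CD adds D → {C, D, F, G, J, M, P}.
{J, M, P}⁺: JMP→G adds G; GJ→CFM adds C, F; GP→CD adds D → {C, D, F, G, J, M, P}.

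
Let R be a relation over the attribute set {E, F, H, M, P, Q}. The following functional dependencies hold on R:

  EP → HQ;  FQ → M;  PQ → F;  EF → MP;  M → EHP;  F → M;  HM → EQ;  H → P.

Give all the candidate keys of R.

{F}, {M}, {E, H}, {E, P}, {H, Q}, {P, Q}

{F}⁺: F→M adds M; M→EHP adds E, H, P; HM→EQ adds Q → {E, F, H, M, P, Q}.
{M}⁺: M→EHP adds E, H, P; HM→EQ adds Q; PQ→F adds F → {E, F, H, M, P, Q}.
{E, H}⁺: H→P adds P; EP→HQ adds Q; PQ→F adds F; EF→MP adds M → {E, F, H, M, P, Q}. Minimal: {H}⁺ = {H, P}; {E}⁺ = {E} — none reach the full schema.
{E, P}⁺: EP→HQ adds H, Q; PQ→F adds F; EF→MP adds M → {E, F, H, M, P, Q}. Minimal: {P}⁺ = {P}; {E}⁺ = {E} — none reach the full schema.
{H, Q}⁺: H→P adds P; PQ→F adds F; F→M adds M; HM→EQ adds E → {E, F, H, M, P, Q}. Minimal: {Q}⁺ = {Q}; {H}⁺ = {H, P} — none reach the full schema.
{P, Q}⁺: PQ→F adds F; F→M adds M; M→EHP adds E, H → {E, F, H, M, P, Q}. Minimal: {Q}⁺ = {Q}; {P}⁺ = {P} — none reach the full schema.
Any other superkey contains one of these as a subset, so there are no further candidate keys.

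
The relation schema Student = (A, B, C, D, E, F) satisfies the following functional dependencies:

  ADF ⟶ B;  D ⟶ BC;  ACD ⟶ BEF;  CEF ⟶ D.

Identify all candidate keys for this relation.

{A, D}, {A, C, E, F}

Attribute A never appears on the right-hand side of any dependency, so A must belong to every candidate key.
{A}⁺ = {A}, which is not all of the schema, so we must add further attributes.
{A, D}⁺: D→BC adds B, C; ACD→BEF adds E, F → {A, B, C, D, E, F}. Minimal: {D}⁺ = {B, C, D}; {A}⁺ = {A} — none reach the full schema.
{A, C, E, F}⁺: CEF→D adds D; ADF→B adds B → {A, B, C, D, E, F}. Minimal: {C, E, F}⁺ = {B, C, D, E, F}; {A, E, F}⁺ = {A, E, F}; {A, C, F}⁺ = {A, C, F}; … — none reach the full schema.
Any other superkey contains one of these as a subset, so there are no further candidate keys.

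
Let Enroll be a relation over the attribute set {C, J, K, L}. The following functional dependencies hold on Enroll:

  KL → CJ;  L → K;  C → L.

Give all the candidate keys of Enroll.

{C}⁺: C→L adds L; L→K adds K; KL→CJ adds J → {C, J, K, L}.
{L}⁺: L→K adds K; KL→CJ adds C, J → {C, J, K, L}.

{C}, {L}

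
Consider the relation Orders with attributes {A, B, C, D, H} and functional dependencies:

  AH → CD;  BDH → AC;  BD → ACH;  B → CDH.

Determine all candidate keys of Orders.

Attribute B never appears on the right-hand side of any dependency, so B must belong to every candidate key.
{B}⁺ = {A, B, C, D, H}, which is all of the schema, so {B} is the only candidate key.

{B}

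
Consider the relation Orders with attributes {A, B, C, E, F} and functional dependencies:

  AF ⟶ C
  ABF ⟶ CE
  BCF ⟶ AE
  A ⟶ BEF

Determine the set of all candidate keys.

{A}⁺: A→BEF adds B, E, F; AF→C adds C → {A, B, C, E, F}.
{B, C, F}⁺: BCF→AE adds A, E → {A, B, C, E, F}. Minimal: {C, F}⁺ = {C, F}; {B, F}⁺ = {B, F}; {B, C}⁺ = {B, C} — none reach the full schema.

A, BCF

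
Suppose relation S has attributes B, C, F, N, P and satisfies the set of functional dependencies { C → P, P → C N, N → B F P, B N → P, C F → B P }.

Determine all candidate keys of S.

{C}⁺: C→P adds P; P→CN adds N; N→BFP adds B, F → {B, C, F, N, P}.
{N}⁺: N→BFP adds B, F, P; P→CN adds C → {B, C, F, N, P}.
{P}⁺: P→CN adds C, N; N→BFP adds B, F → {B, C, F, N, P}.

{C}; {N}; {P}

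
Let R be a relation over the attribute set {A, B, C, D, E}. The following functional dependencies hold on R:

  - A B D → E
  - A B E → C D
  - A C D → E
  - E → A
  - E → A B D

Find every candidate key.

{E}⁺: E→A adds A; E→ABD adds B, D; ABE→CD adds C → {A, B, C, D, E}.
{A, B, D}⁺: ABD→E adds E; ABE→CD adds C → {A, B, C, D, E}. Minimal: {B, D}⁺ = {B, D}; {A, D}⁺ = {A, D}; {A, B}⁺ = {A, B} — none reach the full schema.
{A, C, D}⁺: ACD→E adds E; E→ABD adds B → {A, B, C, D, E}. Minimal: {C, D}⁺ = {C, D}; {A, D}⁺ = {A, D}; {A, C}⁺ = {A, C} — none reach the full schema.

{E}, {A, B, D}, {A, C, D}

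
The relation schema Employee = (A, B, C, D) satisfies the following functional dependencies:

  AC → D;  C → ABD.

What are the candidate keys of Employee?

Attribute C never appears on the right-hand side of any dependency, so C must belong to every candidate key.
{C}⁺ = {A, B, C, D}, which is all of the schema, so {C} is the only candidate key.

{C}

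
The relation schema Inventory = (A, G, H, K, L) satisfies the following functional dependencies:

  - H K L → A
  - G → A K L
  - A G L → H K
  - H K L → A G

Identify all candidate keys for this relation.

{G}⁺: G→AKL adds A, K, L; AGL→HK adds H → {A, G, H, K, L}.
{H, K, L}⁺: HKL→A adds A; HKL→AG adds G → {A, G, H, K, L}. Minimal: {K, L}⁺ = {K, L}; {H, L}⁺ = {H, L}; {H, K}⁺ = {H, K} — none reach the full schema.
Any other superkey contains one of these as a subset, so there are no further candidate keys.

{G}, {H, K, L}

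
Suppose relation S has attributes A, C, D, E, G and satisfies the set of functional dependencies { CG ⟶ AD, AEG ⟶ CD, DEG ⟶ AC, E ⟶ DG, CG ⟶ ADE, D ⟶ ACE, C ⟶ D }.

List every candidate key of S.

{C}⁺: C→D adds D; D→ACE adds A, E; E→DG adds G → {A, C, D, E, G}.
{D}⁺: D→ACE adds A, C, E; E→DG adds G → {A, C, D, E, G}.
{E}⁺: E→DG adds D, G; D→ACE adds A, C → {A, C, D, E, G}.
Any other superkey contains one of these as a subset, so there are no further candidate keys.

C, D, E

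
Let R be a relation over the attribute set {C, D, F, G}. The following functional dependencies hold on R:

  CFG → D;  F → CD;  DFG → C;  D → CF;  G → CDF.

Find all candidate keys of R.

(G)

Attribute G never appears on the right-hand side of any dependency, so G must belong to every candidate key.
{G}⁺ = {C, D, F, G}, which is all of the schema, so {G} is the only candidate key.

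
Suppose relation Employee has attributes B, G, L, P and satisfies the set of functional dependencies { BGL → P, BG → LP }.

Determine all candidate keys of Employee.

Attributes B, G never appear on any right-hand side, so every candidate key must contain {B, G}.
{B, G}⁺ = {B, G, L, P}, which is all of the schema, so {B, G} is the only candidate key.

{B, G}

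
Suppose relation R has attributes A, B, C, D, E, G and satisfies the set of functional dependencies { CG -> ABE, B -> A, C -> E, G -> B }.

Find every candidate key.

Attributes C, D, G never appear on any right-hand side, so every candidate key must contain {C, D, G}.
{C, D, G}⁺ = {A, B, C, D, E, G}, which is all of the schema, so {C, D, G} is the only candidate key.

CDG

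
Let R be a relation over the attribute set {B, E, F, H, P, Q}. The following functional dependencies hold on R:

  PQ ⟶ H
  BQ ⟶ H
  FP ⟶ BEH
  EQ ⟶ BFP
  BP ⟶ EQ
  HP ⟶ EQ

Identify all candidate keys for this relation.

{B, P}⁺: BP→EQ adds E, Q; PQ→H adds H; EQ→BFP adds F → {B, E, F, H, P, Q}.
{E, Q}⁺: EQ→BFP adds B, F, P; PQ→H adds H → {B, E, F, H, P, Q}.
{F, P}⁺: FP→BEH adds B, E, H; BP→EQ adds Q → {B, E, F, H, P, Q}.
{H, P}⁺: HP→EQ adds E, Q; EQ→BFP adds B, F → {B, E, F, H, P, Q}.
{P, Q}⁺: PQ→H adds H; HP→EQ adds E; EQ→BFP adds B, F → {B, E, F, H, P, Q}.

{B, P}, {E, Q}, {F, P}, {H, P}, {P, Q}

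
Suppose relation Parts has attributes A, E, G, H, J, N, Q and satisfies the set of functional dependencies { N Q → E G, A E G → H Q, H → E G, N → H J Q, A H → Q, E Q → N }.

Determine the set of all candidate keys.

AH, AN, AEG, AEQ

Attribute A never appears on the right-hand side of any dependency, so A must belong to every candidate key.
{A}⁺ = {A}, which is not all of the schema, so we must add further attributes.
{A, H}⁺: H→EG adds E, G; AH→Q adds Q; EQ→N adds N; N→HJQ adds J → {A, E, G, H, J, N, Q}. Minimal: {H}⁺ = {E, G, H}; {A}⁺ = {A} — none reach the full schema.
{A, N}⁺: N→HJQ adds H, J, Q; NQ→EG adds E, G → {A, E, G, H, J, N, Q}. Minimal: {N}⁺ = {E, G, H, J, N, Q}; {A}⁺ = {A} — none reach the full schema.
{A, E, G}⁺: AEG→HQ adds H, Q; EQ→N adds N; N→HJQ adds J → {A, E, G, H, J, N, Q}. Minimal: {E, G}⁺ = {E, G}; {A, G}⁺ = {A, G}; {A, E}⁺ = {A, E} — none reach the full schema.
{A, E, Q}⁺: EQ→N adds N; NQ→EG adds G; AEG→HQ adds H; N→HJQ adds J → {A, E, G, H, J, N, Q}. Minimal: {E, Q}⁺ = {E, G, H, J, N, Q}; {A, Q}⁺ = {A, Q}; {A, E}⁺ = {A, E} — none reach the full schema.
Any other superkey contains one of these as a subset, so there are no further candidate keys.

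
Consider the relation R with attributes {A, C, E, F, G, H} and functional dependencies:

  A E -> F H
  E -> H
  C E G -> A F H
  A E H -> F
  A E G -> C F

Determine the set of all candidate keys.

{A, E, G}, {C, E, G}

Attributes E, G never appear on any right-hand side, so every candidate key must contain {E, G}.
{E, G}⁺ = {E, G, H}, which is not all of the schema, so we must add further attributes.
{A, E, G}⁺: AE→FH adds F, H; AEG→CF adds C → {A, C, E, F, G, H}. Minimal: {E, G}⁺ = {E, G, H}; {A, G}⁺ = {A, G}; {A, E}⁺ = {A, E, F, H} — none reach the full schema.
{C, E, G}⁺: E→H adds H; CEG→AFH adds A, F → {A, C, E, F, G, H}. Minimal: {E, G}⁺ = {E, G, H}; {C, G}⁺ = {C, G}; {C, E}⁺ = {C, E, H} — none reach the full schema.
Any other superkey contains one of these as a subset, so there are no further candidate keys.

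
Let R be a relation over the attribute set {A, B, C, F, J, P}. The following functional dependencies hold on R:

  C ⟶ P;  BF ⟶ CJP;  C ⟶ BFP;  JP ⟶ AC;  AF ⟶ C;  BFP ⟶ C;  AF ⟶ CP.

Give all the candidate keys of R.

{C}⁺: C→P adds P; C→BFP adds B, F; BF→CJP adds J; JP→AC adds A → {A, B, C, F, J, P}.
{A, F}⁺: AF→C adds C; AF→CP adds P; C→BFP adds B; BF→CJP adds J → {A, B, C, F, J, P}.
{B, F}⁺: BF→CJP adds C, J, P; JP→AC adds A → {A, B, C, F, J, P}.
{J, P}⁺: JP→AC adds A, C; C→BFP adds B, F → {A, B, C, F, J, P}.

(C), (A, F), (B, F), (J, P)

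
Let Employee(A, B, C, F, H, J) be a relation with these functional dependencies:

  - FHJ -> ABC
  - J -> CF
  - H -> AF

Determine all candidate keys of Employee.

{H, J}⁺: J→CF adds C, F; H→AF adds A; FHJ→ABC adds B → {A, B, C, F, H, J}. Minimal: {J}⁺ = {C, F, J}; {H}⁺ = {A, F, H} — none reach the full schema.

HJ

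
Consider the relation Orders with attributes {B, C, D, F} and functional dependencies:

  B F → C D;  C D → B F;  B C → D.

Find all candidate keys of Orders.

{B, C}⁺: BC→D adds D; CD→BF adds F → {B, C, D, F}. Minimal: {C}⁺ = {C}; {B}⁺ = {B} — none reach the full schema.
{B, F}⁺: BF→CD adds C, D → {B, C, D, F}. Minimal: {F}⁺ = {F}; {B}⁺ = {B} — none reach the full schema.
{C, D}⁺: CD→BF adds B, F → {B, C, D, F}. Minimal: {D}⁺ = {D}; {C}⁺ = {C} — none reach the full schema.
Any other superkey contains one of these as a subset, so there are no further candidate keys.

BC, BF, CD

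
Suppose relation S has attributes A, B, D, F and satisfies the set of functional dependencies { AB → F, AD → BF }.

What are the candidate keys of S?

{A, D}⁺: AD→BF adds B, F → {A, B, D, F}. Minimal: {D}⁺ = {D}; {A}⁺ = {A} — none reach the full schema.

(A, D)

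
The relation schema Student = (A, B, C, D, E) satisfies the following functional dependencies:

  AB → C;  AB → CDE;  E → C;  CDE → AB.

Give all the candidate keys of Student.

(A, B), (D, E)

{A, B}⁺: AB→C adds C; AB→CDE adds D, E → {A, B, C, D, E}. Minimal: {B}⁺ = {B}; {A}⁺ = {A} — none reach the full schema.
{D, E}⁺: E→C adds C; CDE→AB adds A, B → {A, B, C, D, E}. Minimal: {E}⁺ = {C, E}; {D}⁺ = {D} — none reach the full schema.
Any other superkey contains one of these as a subset, so there are no further candidate keys.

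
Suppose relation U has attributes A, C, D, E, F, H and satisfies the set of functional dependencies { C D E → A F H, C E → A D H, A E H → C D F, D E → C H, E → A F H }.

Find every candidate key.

{E}

Attribute E never appears on the right-hand side of any dependency, so E must belong to every candidate key.
{E}⁺ = {A, C, D, E, F, H}, which is all of the schema, so {E} is the only candidate key.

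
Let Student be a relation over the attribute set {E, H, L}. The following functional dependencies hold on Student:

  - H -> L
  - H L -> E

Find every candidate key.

{H}

Attribute H never appears on the right-hand side of any dependency, so H must belong to every candidate key.
{H}⁺ = {E, H, L}, which is all of the schema, so {H} is the only candidate key.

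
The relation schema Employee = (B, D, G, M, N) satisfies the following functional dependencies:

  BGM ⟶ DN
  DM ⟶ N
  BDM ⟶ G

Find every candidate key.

Attributes B, M never appear on any right-hand side, so every candidate key must contain {B, M}.
{B, M}⁺ = {B, M}, which is not all of the schema, so we must add further attributes.
{B, D, M}⁺: DM→N adds N; BDM→G adds G → {B, D, G, M, N}.
{B, G, M}⁺: BGM→DN adds D, N → {B, D, G, M, N}.
Any other superkey contains one of these as a subset, so there are no further candidate keys.

{B, D, M}; {B, G, M}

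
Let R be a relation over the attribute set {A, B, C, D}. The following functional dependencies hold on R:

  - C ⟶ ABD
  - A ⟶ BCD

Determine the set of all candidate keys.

{A}, {C}

{A}⁺: A→BCD adds B, C, D → {A, B, C, D}.
{C}⁺: C→ABD adds A, B, D → {A, B, C, D}.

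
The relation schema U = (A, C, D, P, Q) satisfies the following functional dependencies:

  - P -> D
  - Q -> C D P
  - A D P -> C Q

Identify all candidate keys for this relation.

{A, P}, {A, Q}

Attribute A never appears on the right-hand side of any dependency, so A must belong to every candidate key.
{A}⁺ = {A}, which is not all of the schema, so we must add further attributes.
{A, P}⁺: P→D adds D; ADP→CQ adds C, Q → {A, C, D, P, Q}. Minimal: {P}⁺ = {D, P}; {A}⁺ = {A} — none reach the full schema.
{A, Q}⁺: Q→CDP adds C, D, P → {A, C, D, P, Q}. Minimal: {Q}⁺ = {C, D, P, Q}; {A}⁺ = {A} — none reach the full schema.
Any other superkey contains one of these as a subset, so there are no further candidate keys.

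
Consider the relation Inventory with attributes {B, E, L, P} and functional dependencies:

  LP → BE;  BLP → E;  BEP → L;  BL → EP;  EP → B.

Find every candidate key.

{B, L}⁺: BL→EP adds E, P → {B, E, L, P}. Minimal: {L}⁺ = {L}; {B}⁺ = {B} — none reach the full schema.
{E, P}⁺: EP→B adds B; BEP→L adds L → {B, E, L, P}. Minimal: {P}⁺ = {P}; {E}⁺ = {E} — none reach the full schema.
{L, P}⁺: LP→BE adds B, E → {B, E, L, P}. Minimal: {P}⁺ = {P}; {L}⁺ = {L} — none reach the full schema.

BL, EP, LP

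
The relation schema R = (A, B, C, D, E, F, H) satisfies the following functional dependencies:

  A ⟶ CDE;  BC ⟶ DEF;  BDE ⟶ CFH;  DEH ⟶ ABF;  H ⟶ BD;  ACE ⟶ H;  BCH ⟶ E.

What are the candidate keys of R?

{A}⁺: A→CDE adds C, D, E; ACE→H adds H; DEH→ABF adds B, F → {A, B, C, D, E, F, H}.
{B, C}⁺: BC→DEF adds D, E, F; BDE→CFH adds H; DEH→ABF adds A → {A, B, C, D, E, F, H}.
{C, H}⁺: H→BD adds B, D; BCH→E adds E; BC→DEF adds F; DEH→ABF adds A → {A, B, C, D, E, F, H}.
{E, H}⁺: H→BD adds B, D; BDE→CFH adds C, F; DEH→ABF adds A → {A, B, C, D, E, F, H}.
{B, D, E}⁺: BDE→CFH adds C, F, H; DEH→ABF adds A → {A, B, C, D, E, F, H}.

(A), (B, C), (C, H), (E, H), (B, D, E)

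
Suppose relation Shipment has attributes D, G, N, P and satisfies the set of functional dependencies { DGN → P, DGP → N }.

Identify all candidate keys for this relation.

Attributes D, G never appear on any right-hand side, so every candidate key must contain {D, G}.
{D, G}⁺ = {D, G}, which is not all of the schema, so we must add further attributes.
{D, G, N}⁺: DGN→P adds P → {D, G, N, P}. Minimal: {G, N}⁺ = {G, N}; {D, N}⁺ = {D, N}; {D, G}⁺ = {D, G} — none reach the full schema.
{D, G, P}⁺: DGP→N adds N → {D, G, N, P}. Minimal: {G, P}⁺ = {G, P}; {D, P}⁺ = {D, P}; {D, G}⁺ = {D, G} — none reach the full schema.

DGN; DGP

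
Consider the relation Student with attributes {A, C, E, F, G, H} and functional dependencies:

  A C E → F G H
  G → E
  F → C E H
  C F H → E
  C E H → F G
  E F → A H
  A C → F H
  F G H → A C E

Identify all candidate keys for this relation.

{F}⁺: F→CEH adds C, E, H; CEH→FG adds G; EF→AH adds A → {A, C, E, F, G, H}.
{A, C}⁺: AC→FH adds F, H; F→CEH adds E; CEH→FG adds G → {A, C, E, F, G, H}. Minimal: {C}⁺ = {C}; {A}⁺ = {A} — none reach the full schema.
{C, E, H}⁺: CEH→FG adds F, G; EF→AH adds A → {A, C, E, F, G, H}. Minimal: {E, H}⁺ = {E, H}; {C, H}⁺ = {C, H}; {C, E}⁺ = {C, E} — none reach the full schema.
{C, G, H}⁺: G→E adds E; CEH→FG adds F; EF→AH adds A → {A, C, E, F, G, H}. Minimal: {G, H}⁺ = {E, G, H}; {C, H}⁺ = {C, H}; {C, G}⁺ = {C, E, G} — none reach the full schema.

{F}; {A, C}; {C, E, H}; {C, G, H}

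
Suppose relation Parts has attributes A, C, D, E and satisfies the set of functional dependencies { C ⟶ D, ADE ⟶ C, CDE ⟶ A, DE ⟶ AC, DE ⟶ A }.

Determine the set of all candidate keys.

Attribute E never appears on the right-hand side of any dependency, so E must belong to every candidate key.
{E}⁺ = {E}, which is not all of the schema, so we must add further attributes.
{C, E}⁺: C→D adds D; CDE→A adds A → {A, C, D, E}. Minimal: {E}⁺ = {E}; {C}⁺ = {C, D} — none reach the full schema.
{D, E}⁺: DE→AC adds A, C → {A, C, D, E}. Minimal: {E}⁺ = {E}; {D}⁺ = {D} — none reach the full schema.

(C, E), (D, E)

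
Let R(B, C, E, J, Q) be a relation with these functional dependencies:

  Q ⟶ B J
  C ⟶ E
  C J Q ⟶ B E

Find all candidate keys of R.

{C, Q}⁺: Q→BJ adds B, J; C→E adds E → {B, C, E, J, Q}. Minimal: {Q}⁺ = {B, J, Q}; {C}⁺ = {C, E} — none reach the full schema.
No other minimal superkey exists.

(C, Q)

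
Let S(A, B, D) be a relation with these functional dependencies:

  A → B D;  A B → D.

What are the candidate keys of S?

Attribute A never appears on the right-hand side of any dependency, so A must belong to every candidate key.
{A}⁺ = {A, B, D}, which is all of the schema, so {A} is the only candidate key.

(A)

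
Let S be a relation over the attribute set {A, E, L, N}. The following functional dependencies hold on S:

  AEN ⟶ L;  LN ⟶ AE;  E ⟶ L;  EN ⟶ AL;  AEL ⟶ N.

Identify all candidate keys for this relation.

{A, E}, {E, N}, {L, N}

{A, E}⁺: E→L adds L; AEL→N adds N → {A, E, L, N}.
{E, N}⁺: E→L adds L; EN→AL adds A → {A, E, L, N}.
{L, N}⁺: LN→AE adds A, E → {A, E, L, N}.
Any other superkey contains one of these as a subset, so there are no further candidate keys.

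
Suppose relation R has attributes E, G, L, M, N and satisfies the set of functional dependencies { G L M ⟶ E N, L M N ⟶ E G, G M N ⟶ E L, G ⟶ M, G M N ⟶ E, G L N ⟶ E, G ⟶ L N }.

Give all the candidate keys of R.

(G); (L, M, N)

{G}⁺: G→M adds M; G→LN adds L, N; GLM→EN adds E → {E, G, L, M, N}.
{L, M, N}⁺: LMN→EG adds E, G → {E, G, L, M, N}.
Any other superkey contains one of these as a subset, so there are no further candidate keys.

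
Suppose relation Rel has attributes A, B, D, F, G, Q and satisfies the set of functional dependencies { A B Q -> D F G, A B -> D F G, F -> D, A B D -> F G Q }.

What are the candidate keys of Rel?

AB

Attributes A, B never appear on any right-hand side, so every candidate key must contain {A, B}.
{A, B}⁺ = {A, B, D, F, G, Q}, which is all of the schema, so {A, B} is the only candidate key.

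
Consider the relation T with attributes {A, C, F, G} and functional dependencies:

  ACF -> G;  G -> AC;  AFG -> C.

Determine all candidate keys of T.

{F, G}⁺: G→AC adds A, C → {A, C, F, G}.
{A, C, F}⁺: ACF→G adds G → {A, C, F, G}.

{F, G}; {A, C, F}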